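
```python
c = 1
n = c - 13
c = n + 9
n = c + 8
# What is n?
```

Trace:
`c = 1` → c = 1
`n = c - 13` → n = -12
`c = n + 9` → c = -3
`n = c + 8` → n = 5
So n = 5

Answer: 5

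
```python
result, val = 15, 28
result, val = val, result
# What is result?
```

Trace:
`result, val = 15, 28` → result = 15; val = 28
`result, val = val, result` → result = 28; val = 15
So result = 28

Answer: 28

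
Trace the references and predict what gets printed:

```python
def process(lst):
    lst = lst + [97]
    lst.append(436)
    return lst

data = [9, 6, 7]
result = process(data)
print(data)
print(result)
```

Key concept: rebinding parameter vs mutation.
Step by step:
`data = [9, 6, 7]` → data = [9, 6, 7]
`result = process(data)` → result = [9, 6, 7, 97, 436]
`print(data)` → prints [9, 6, 7]
`print(result)` → prints [9, 6, 7, 97, 436]

Answer:
[9, 6, 7]
[9, 6, 7, 97, 436]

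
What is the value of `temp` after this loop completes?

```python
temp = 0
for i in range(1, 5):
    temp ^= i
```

XOR of 1 to 4
`temp` takes the values: 0 → 1 → 3 → 0 → 4

Answer: 4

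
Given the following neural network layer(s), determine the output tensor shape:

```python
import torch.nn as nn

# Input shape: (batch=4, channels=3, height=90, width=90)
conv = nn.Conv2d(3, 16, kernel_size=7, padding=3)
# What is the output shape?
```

Input: (4, 3, 90, 90) -> Output: (4, 16, 90, 90)

Answer: (4, 16, 90, 90)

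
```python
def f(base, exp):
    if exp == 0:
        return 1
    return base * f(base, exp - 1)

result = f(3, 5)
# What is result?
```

f(3, 5) = 3 * 3 * 3 * 3 * 3 = 243

Answer: 243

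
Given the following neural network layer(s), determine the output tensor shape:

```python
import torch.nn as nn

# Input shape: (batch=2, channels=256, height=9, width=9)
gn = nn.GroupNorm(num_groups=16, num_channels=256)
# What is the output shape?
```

Input: (2, 256, 9, 9) -> Output: (2, 256, 9, 9)

Answer: (2, 256, 9, 9)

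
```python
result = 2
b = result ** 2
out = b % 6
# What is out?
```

Trace:
`result = 2` → result = 2
`b = result ** 2` → b = 4
`out = b % 6` → out = 4
So out = 4

Answer: 4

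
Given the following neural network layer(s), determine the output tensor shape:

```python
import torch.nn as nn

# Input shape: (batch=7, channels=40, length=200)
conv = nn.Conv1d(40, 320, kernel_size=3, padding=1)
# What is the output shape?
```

Input: (7, 40, 200) -> Output: (7, 320, 200)

Answer: (7, 320, 200)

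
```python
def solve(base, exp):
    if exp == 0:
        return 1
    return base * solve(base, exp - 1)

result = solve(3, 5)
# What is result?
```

solve(3, 5) = 3 * 3 * 3 * 3 * 3 = 243

Answer: 243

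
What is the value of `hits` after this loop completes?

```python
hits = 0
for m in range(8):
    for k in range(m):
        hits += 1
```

Triangle number: 0+1+2+...+7
`hits` takes the values: 0 → 1 → 2 → 3 → 4 → 5 → 6 → 7 → 8 → 9 → 10 → 11 → 12 → 13 → 14 → 15 → 16 → 17 → 18 → 19 → 20 → 21 → 22 → 23 → 24 → 25 → 26 → 27 → 28

Answer: 28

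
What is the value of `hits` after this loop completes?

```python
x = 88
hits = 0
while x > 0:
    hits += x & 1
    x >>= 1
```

Count set bits in 88 (binary: 0b1011000)
`hits` takes the values: 0 → 1 → 2 → 3

Answer: 3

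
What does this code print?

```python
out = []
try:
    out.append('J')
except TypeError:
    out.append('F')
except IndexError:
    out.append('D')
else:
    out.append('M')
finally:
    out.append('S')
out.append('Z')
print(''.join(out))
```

Execution trace: 'J' (try body, no exception) → 'M' (else) → 'S' (finally) → 'Z' (after the try/except). Output: JMSZ

Answer: JMSZ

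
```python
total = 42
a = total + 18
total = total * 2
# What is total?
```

Trace:
`total = 42` → total = 42
`a = total + 18` → a = 60
`total = total * 2` → total = 84
So total = 84

Answer: 84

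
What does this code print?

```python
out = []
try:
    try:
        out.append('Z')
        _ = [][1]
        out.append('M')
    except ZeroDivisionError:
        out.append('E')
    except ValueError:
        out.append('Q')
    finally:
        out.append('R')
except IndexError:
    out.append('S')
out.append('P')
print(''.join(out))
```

Execution trace: 'Z' (try body) → 'R' (finally) → 'S' (outer except IndexError) → 'P' (after the try/except). Output: ZRSP

Answer: ZRSP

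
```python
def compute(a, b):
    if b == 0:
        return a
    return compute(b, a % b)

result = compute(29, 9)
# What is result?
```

compute(29, 9) -> compute(9, 2) -> compute(2, 1) -> compute(1, 0) -> 1

Answer: 1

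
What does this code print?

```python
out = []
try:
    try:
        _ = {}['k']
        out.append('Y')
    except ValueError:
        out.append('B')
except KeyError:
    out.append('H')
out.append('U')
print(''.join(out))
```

Execution trace: 'H' (outer except KeyError) → 'U' (after the try/except). Output: HU

Answer: HU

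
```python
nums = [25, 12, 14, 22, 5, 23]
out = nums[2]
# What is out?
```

Trace:
`nums = [25, 12, 14, 22, 5, 23]` → nums = [25, 12, 14, 22, 5, 23]
`out = nums[2]` → out = 14
So out = 14

Answer: 14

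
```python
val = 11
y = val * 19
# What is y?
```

Trace:
`val = 11` → val = 11
`y = val * 19` → y = 209
So y = 209

Answer: 209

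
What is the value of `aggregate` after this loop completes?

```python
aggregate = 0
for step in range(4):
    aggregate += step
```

Sum of 0 to 3 = 6
`aggregate` takes the values: 0 → 1 → 3 → 6

Answer: 6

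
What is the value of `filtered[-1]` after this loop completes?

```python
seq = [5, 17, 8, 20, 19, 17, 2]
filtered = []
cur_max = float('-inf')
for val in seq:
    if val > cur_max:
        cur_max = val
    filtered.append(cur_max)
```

Running max ends at 20
`filtered` takes the values: [] → [5] → [5, 17] → [5, 17, 17] → [5, 17, 17, 20] → [5, 17, 17, 20, 20] → [5, 17, 17, 20, 20, 20] → [5, 17, 17, 20, 20, 20, 20]
So `filtered[-1]` = 20

Answer: 20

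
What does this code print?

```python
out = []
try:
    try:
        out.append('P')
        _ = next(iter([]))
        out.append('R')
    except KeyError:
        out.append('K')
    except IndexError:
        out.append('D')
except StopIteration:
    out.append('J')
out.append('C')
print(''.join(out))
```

Execution trace: 'P' (try body) → 'J' (outer except StopIteration) → 'C' (after the try/except). Output: PJC

Answer: PJC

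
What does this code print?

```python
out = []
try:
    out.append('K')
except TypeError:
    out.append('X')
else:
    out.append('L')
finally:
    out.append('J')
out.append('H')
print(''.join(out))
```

Execution trace: 'K' (try body, no exception) → 'L' (else) → 'J' (finally) → 'H' (after the try/except). Output: KLJH

Answer: KLJH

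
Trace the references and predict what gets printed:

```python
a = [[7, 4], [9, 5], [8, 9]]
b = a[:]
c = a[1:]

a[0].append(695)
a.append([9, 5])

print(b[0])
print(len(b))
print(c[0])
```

Key concept: slice with nested mutation.
Step by step:
`a = [[7, 4], [9, 5], [8, 9]]` → a = [[7, 4], [9, 5], [8, 9]]
`b = a[:]` → b = [[7, 4], [9, 5], [8, 9]]
`c = a[1:]` → c = [[9, 5], [8, 9]]
`a[0].append(695)` → a = [[7, 4, 695], [9, 5], [8, 9]]; b = [[7, 4, 695], [9, 5], [8, 9]]
`a.append([9, 5])` → a = [[7, 4, 695], [9, 5], [8, 9], [9, 5]]
`print(b[0])` → prints [7, 4, 695]
`print(len(b))` → prints 3
`print(c[0])` → prints [9, 5]

Answer:
[7, 4, 695]
3
[9, 5]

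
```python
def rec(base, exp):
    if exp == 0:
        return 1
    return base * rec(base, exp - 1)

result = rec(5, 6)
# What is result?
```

rec(5, 6) = 5 * 5 * 5 * 5 * 5 * 5 = 15625

Answer: 15625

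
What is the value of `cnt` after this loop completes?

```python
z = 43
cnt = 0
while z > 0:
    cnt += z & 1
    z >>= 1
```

Count set bits in 43 (binary: 0b101011)
`cnt` takes the values: 0 → 1 → 2 → 3 → 4

Answer: 4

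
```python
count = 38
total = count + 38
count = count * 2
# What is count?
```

Trace:
`count = 38` → count = 38
`total = count + 38` → total = 76
`count = count * 2` → count = 76
So count = 76

Answer: 76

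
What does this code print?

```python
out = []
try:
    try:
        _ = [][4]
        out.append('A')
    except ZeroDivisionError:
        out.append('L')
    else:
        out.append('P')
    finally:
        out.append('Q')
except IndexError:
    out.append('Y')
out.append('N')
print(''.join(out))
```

Execution trace: 'Q' (finally) → 'Y' (outer except IndexError) → 'N' (after the try/except). Output: QYN

Answer: QYN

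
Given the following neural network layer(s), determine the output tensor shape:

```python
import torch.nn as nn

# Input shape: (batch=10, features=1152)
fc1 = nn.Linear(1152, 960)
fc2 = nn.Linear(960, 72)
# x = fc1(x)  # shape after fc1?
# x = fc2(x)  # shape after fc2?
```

Input: (10, 1152) -> after fc1: (10, 960) -> Output: (10, 72)

Answer: (10, 72)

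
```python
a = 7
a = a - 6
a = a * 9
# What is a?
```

Trace:
`a = 7` → a = 7
`a = a - 6` → a = 1
`a = a * 9` → a = 9
So a = 9

Answer: 9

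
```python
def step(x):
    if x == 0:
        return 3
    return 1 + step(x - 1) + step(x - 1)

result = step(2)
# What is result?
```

step(x) = 1 + 2·step(x-1), step(0)=3. Closed form: (3+1)·2^2 - 1 = 15.

Answer: 15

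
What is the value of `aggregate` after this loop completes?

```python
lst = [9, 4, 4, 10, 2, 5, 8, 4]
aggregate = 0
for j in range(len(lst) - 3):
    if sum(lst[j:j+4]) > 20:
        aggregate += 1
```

Count windows with sum > 20
`aggregate` takes the values: 0 → 1 → 2 → 3

Answer: 3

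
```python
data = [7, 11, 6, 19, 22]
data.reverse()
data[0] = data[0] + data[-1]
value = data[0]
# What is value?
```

Trace:
`data = [7, 11, 6, 19, 22]` → data = [7, 11, 6, 19, 22]
`data.reverse()` → data = [22, 19, 6, 11, 7]
`data[0] = data[0] + data[-1]` → data = [29, 19, 6, 11, 7]
`value = data[0]` → value = 29
So value = 29

Answer: 29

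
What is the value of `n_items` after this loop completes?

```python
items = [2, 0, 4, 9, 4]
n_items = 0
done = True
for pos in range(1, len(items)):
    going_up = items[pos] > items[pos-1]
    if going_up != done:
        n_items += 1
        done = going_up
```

Count direction changes in [2, 0, 4, 9, 4]
`n_items` takes the values: 0 → 1 → 2 → 3

Answer: 3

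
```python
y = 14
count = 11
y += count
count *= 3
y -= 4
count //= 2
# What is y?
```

Trace:
`y = 14` → y = 14
`count = 11` → count = 11
`y += count` → y = 25
`count *= 3` → count = 33
`y -= 4` → y = 21
`count //= 2` → count = 16
So y = 21

Answer: 21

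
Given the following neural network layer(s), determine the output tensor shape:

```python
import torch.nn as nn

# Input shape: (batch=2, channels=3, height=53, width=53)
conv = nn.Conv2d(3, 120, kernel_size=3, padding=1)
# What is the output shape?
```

Input: (2, 3, 53, 53) -> Output: (2, 120, 53, 53)

Answer: (2, 120, 53, 53)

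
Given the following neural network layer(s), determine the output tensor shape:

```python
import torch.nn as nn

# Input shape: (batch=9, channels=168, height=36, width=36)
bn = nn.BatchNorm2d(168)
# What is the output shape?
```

Input: (9, 168, 36, 36) -> Output: (9, 168, 36, 36)

Answer: (9, 168, 36, 36)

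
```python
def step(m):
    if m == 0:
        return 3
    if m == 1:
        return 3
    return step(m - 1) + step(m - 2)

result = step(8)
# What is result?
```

Build up from base cases: step(0)=3, step(1)=3, step(2)=6, step(3)=9, step(4)=15, step(5)=24, step(6)=39, ..., step(8)=102

Answer: 102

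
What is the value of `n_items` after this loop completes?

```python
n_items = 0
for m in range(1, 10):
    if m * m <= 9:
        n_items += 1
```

Count numbers where m² ≤ 9
`n_items` takes the values: 0 → 1 → 2 → 3

Answer: 3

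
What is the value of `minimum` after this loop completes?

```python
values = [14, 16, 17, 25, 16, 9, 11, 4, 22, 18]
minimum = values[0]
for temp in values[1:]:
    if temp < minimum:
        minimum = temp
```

Minimum of [14, 16, 17, 25, 16, 9, 11, 4, 22, 18]
`minimum` takes the values: 14 → 9 → 4

Answer: 4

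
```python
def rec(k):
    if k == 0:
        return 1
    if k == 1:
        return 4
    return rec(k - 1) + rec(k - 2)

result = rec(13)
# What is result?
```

Build up from base cases: rec(0)=1, rec(1)=4, rec(2)=5, rec(3)=9, rec(4)=14, rec(5)=23, rec(6)=37, ..., rec(13)=1076

Answer: 1076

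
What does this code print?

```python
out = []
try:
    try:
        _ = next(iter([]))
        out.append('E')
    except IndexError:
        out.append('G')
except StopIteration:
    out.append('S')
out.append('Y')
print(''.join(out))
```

Execution trace: 'S' (outer except StopIteration) → 'Y' (after the try/except). Output: SY

Answer: SY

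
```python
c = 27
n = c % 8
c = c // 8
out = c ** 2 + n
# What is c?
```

Trace:
`c = 27` → c = 27
`n = c % 8` → n = 3
`c = c // 8` → c = 3
`out = c ** 2 + n` → out = 12
So c = 3

Answer: 3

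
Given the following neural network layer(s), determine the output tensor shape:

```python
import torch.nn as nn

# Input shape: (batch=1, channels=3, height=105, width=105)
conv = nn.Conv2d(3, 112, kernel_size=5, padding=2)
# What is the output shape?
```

Input: (1, 3, 105, 105) -> Output: (1, 112, 105, 105)

Answer: (1, 112, 105, 105)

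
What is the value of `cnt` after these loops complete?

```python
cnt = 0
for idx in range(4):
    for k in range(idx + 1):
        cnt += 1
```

Triangle: 1 + 2 + ... + 4
`cnt` takes the values: 0 → 1 → 2 → 3 → 4 → 5 → 6 → 7 → 8 → 9 → 10

Answer: 10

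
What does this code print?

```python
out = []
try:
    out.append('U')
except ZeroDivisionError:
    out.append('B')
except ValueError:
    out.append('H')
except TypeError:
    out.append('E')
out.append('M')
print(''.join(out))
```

Execution trace: 'U' (try body, no exception) → 'M' (after the try/except). Output: UM

Answer: UM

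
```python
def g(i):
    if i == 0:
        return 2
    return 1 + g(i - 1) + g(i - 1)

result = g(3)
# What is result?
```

g(i) = 1 + 2·g(i-1), g(0)=2. Closed form: (2+1)·2^3 - 1 = 23.

Answer: 23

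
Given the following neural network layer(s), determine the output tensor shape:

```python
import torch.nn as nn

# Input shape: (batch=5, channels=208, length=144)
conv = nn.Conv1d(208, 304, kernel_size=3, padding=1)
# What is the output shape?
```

Input: (5, 208, 144) -> Output: (5, 304, 144)

Answer: (5, 304, 144)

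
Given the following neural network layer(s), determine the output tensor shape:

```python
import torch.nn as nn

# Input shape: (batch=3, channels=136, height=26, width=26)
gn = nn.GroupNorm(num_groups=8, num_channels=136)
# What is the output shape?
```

Input: (3, 136, 26, 26) -> Output: (3, 136, 26, 26)

Answer: (3, 136, 26, 26)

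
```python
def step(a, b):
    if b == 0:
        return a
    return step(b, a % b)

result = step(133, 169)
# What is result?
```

step(133, 169) -> step(169, 133) -> step(133, 36) -> step(36, 25) -> step(25, 11) -> step(11, 3) -> step(3, 2) -> step(2, 1) -> step(1, 0) -> 1

Answer: 1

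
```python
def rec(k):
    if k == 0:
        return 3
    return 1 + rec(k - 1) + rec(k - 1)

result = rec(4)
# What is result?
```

rec(k) = 1 + 2·rec(k-1), rec(0)=3. Closed form: (3+1)·2^4 - 1 = 63.

Answer: 63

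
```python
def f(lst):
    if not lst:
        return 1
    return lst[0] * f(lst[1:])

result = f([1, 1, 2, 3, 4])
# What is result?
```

Product over [1, 1, 2, 3, 4] = 1 * 1 * 2 * 3 * 4 = 24

Answer: 24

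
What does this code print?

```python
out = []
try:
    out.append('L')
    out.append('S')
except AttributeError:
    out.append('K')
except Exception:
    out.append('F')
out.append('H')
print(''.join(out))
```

Execution trace: 'L' (try body) → 'S' (try body, no exception) → 'H' (after the try/except). Output: LSH

Answer: LSH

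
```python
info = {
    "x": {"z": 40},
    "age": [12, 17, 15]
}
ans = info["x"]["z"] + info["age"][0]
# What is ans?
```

Trace:
`info = { ...` → info = {'x': {'z': 40}, 'age': [12, 17, 15]}
`ans = info["x"]["z"] + info["age"][0]` → ans = 52
So ans = 52

Answer: 52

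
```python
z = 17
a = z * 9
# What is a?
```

Trace:
`z = 17` → z = 17
`a = z * 9` → a = 153
So a = 153

Answer: 153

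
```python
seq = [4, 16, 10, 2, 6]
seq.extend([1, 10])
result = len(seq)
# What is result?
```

Trace:
`seq = [4, 16, 10, 2, 6]` → seq = [4, 16, 10, 2, 6]
`seq.extend([1, 10])` → seq = [4, 16, 10, 2, 6, 1, 10]
`result = len(seq)` → result = 7
So result = 7

Answer: 7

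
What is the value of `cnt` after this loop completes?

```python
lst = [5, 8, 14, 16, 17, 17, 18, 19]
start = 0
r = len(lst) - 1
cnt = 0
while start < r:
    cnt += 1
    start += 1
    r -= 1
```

Iterations until pointers meet (list length 8)
`cnt` takes the values: 0 → 1 → 2 → 3 → 4

Answer: 4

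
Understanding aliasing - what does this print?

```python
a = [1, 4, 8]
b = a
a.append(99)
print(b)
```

Key concept: basic list aliasing.
Step by step:
`a = [1, 4, 8]` → a = [1, 4, 8]
`b = a` → b = [1, 4, 8] (same object as a)
`a.append(99)` → a = [1, 4, 8, 99] (same object as b); b = [1, 4, 8, 99] (same object as a)
`print(b)` → prints [1, 4, 8, 99]

Answer: [1, 4, 8, 99]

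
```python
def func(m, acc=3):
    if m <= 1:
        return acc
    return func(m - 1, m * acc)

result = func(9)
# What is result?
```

Accumulator trace (n, acc): (9, 3) -> (8, 27) -> (7, 216) -> (6, 1512) -> (5, 9072) -> (4, 45360) -> (3, 181440) -> (2, 544320) -> (1, 1088640) -> return 1088640

Answer: 1088640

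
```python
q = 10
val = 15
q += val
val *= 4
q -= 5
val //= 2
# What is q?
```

Trace:
`q = 10` → q = 10
`val = 15` → val = 15
`q += val` → q = 25
`val *= 4` → val = 60
`q -= 5` → q = 20
`val //= 2` → val = 30
So q = 20

Answer: 20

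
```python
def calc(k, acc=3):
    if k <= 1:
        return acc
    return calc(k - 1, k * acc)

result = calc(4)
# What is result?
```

Accumulator trace (n, acc): (4, 3) -> (3, 12) -> (2, 36) -> (1, 72) -> return 72

Answer: 72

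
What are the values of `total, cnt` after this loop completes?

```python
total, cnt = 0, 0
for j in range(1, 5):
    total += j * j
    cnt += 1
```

Sum of squares and count
`total, cnt` takes the values: (0, 0) → (1, 0) → (1, 1) → (5, 1) → (5, 2) → (14, 2) → (14, 3) → (30, 3) → (30, 4)

Answer: 30, 4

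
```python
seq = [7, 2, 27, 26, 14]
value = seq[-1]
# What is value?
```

Trace:
`seq = [7, 2, 27, 26, 14]` → seq = [7, 2, 27, 26, 14]
`value = seq[-1]` → value = 14
So value = 14

Answer: 14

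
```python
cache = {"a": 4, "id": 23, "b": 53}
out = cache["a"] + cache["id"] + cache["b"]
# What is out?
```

Trace:
`cache = {"a": 4, "id": 23, "b": 53}` → cache = {'a': 4, 'id': 23, 'b': 53}
`out = cache["a"] + cache["id"] + cache["b"]` → out = 80
So out = 80

Answer: 80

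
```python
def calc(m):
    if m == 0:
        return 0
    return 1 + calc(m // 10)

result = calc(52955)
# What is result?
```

Count of digits of 52955: 5

Answer: 5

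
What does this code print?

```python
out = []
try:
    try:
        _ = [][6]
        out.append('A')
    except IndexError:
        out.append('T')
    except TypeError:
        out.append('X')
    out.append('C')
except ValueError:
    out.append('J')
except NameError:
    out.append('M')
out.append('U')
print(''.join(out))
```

Execution trace: 'T' (inner except IndexError) → 'C' (try body, no exception) → 'U' (after the try/except). Output: TCU

Answer: TCU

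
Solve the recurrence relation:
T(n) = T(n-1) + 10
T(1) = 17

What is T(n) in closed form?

Unrolling: T(n) = T(1) + 10·(n-1) = 17 + 10(n-1) = 10n + 7.

Answer: T(n) = 10n + 7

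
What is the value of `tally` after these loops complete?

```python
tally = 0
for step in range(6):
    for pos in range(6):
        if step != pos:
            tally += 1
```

6² - 6 (exclude diagonal)
`tally` takes the values: 0 → 1 → 2 → 3 → 4 → 5 → 6 → 7 → 8 → 9 → 10 → 11 → 12 → 13 → 14 → 15 → 16 → 17 → 18 → 19 → 20 → 21 → 22 → 23 → 24 → 25 → 26 → 27 → 28 → 29 → 30

Answer: 30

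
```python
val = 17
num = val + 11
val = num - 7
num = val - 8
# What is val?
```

Trace:
`val = 17` → val = 17
`num = val + 11` → num = 28
`val = num - 7` → val = 21
`num = val - 8` → num = 13
So val = 21

Answer: 21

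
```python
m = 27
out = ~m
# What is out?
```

Trace:
`m = 27` → m = 27
`out = ~m` → out = -28
So out = -28

Answer: -28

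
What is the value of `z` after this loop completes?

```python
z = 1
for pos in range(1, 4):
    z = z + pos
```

Start at 1, add 1 through 3
`z` takes the values: 1 → 2 → 4 → 7

Answer: 7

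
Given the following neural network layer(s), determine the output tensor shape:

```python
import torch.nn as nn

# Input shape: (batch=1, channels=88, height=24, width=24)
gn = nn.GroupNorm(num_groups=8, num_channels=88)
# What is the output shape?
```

Input: (1, 88, 24, 24) -> Output: (1, 88, 24, 24)

Answer: (1, 88, 24, 24)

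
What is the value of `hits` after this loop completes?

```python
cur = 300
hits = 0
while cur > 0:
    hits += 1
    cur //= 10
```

Count digits by repeated division by 10
`hits` takes the values: 0 → 1 → 2 → 3

Answer: 3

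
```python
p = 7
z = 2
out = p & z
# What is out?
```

Trace:
`p = 7` → p = 7
`z = 2` → z = 2
`out = p & z` → out = 2
So out = 2

Answer: 2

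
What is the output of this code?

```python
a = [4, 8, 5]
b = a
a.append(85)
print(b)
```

Key concept: basic list aliasing.
Step by step:
`a = [4, 8, 5]` → a = [4, 8, 5]
`b = a` → b = [4, 8, 5] (same object as a)
`a.append(85)` → a = [4, 8, 5, 85] (same object as b); b = [4, 8, 5, 85] (same object as a)
`print(b)` → prints [4, 8, 5, 85]

Answer: [4, 8, 5, 85]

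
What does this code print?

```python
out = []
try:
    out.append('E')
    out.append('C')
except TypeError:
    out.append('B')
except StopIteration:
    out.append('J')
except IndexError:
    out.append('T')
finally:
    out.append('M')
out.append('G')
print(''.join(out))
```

Execution trace: 'E' (try body) → 'C' (try body, no exception) → 'M' (finally) → 'G' (after the try/except). Output: ECMG

Answer: ECMG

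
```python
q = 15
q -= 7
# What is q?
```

Trace:
`q = 15` → q = 15
`q -= 7` → q = 8
So q = 8

Answer: 8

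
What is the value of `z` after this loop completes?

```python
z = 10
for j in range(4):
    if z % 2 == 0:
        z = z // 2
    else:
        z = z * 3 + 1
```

Collatz-style transformation from 10
`z` takes the values: 10 → 5 → 16 → 8 → 4

Answer: 4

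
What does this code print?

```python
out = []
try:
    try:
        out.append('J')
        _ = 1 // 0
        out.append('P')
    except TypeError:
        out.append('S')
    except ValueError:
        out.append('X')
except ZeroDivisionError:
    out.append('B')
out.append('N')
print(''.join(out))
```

Execution trace: 'J' (try body) → 'B' (outer except ZeroDivisionError) → 'N' (after the try/except). Output: JBN

Answer: JBN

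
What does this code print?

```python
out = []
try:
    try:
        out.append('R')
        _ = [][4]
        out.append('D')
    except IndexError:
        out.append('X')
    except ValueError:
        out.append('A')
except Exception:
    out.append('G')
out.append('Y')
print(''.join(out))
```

Execution trace: 'R' (inner try body) → 'X' (inner except IndexError) → 'Y' (after the try/except). Output: RXY

Answer: RXY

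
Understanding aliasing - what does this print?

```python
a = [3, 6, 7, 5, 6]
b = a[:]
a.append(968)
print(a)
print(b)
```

Key concept: slice [:] creates copy.
Step by step:
`a = [3, 6, 7, 5, 6]` → a = [3, 6, 7, 5, 6]
`b = a[:]` → b = [3, 6, 7, 5, 6]
`a.append(968)` → a = [3, 6, 7, 5, 6, 968]
`print(a)` → prints [3, 6, 7, 5, 6, 968]
`print(b)` → prints [3, 6, 7, 5, 6]

Answer:
[3, 6, 7, 5, 6, 968]
[3, 6, 7, 5, 6]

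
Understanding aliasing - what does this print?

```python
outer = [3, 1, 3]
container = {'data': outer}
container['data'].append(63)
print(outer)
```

Key concept: dict holds reference to list.
Step by step:
`outer = [3, 1, 3]` → outer = [3, 1, 3]
`container = {'data': outer}` → container = {'data': [3, 1, 3]}
`container['data'].append(63)` → outer = [3, 1, 3, 63]; container = {'data': [3, 1, 3, 63]}
`print(outer)` → prints [3, 1, 3, 63]

Answer: [3, 1, 3, 63]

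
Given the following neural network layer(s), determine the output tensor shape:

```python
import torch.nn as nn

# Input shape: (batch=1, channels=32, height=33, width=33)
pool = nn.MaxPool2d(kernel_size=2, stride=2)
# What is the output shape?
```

Input: (1, 32, 33, 33) -> Output: (1, 32, 16, 16)

Answer: (1, 32, 16, 16)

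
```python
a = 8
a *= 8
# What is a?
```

Trace:
`a = 8` → a = 8
`a *= 8` → a = 64
So a = 64

Answer: 64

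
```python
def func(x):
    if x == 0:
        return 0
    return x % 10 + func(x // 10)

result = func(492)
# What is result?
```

Sum of digits of 492: 2 + 9 + 4 = 15

Answer: 15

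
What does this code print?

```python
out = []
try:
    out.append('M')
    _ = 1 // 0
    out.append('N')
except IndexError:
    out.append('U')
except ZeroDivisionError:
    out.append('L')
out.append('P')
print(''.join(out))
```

Execution trace: 'M' (try body) → 'L' (except ZeroDivisionError) → 'P' (after the try/except). Output: MLP

Answer: MLP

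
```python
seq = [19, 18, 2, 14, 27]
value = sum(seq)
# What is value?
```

Trace:
`seq = [19, 18, 2, 14, 27]` → seq = [19, 18, 2, 14, 27]
`value = sum(seq)` → value = 80
So value = 80

Answer: 80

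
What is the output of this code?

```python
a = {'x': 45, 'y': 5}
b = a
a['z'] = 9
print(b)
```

Key concept: dict aliasing.
Step by step:
`a = {'x': 45, 'y': 5}` → a = {'x': 45, 'y': 5}
`b = a` → b = {'x': 45, 'y': 5} (same object as a)
`a['z'] = 9` → a = {'x': 45, 'y': 5, 'z': 9} (same object as b); b = {'x': 45, 'y': 5, 'z': 9} (same object as a)
`print(b)` → prints {'x': 45, 'y': 5, 'z': 9}

Answer: {'x': 45, 'y': 5, 'z': 9}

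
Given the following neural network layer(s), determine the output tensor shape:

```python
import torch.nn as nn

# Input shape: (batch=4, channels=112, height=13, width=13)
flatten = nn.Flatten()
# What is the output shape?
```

Input: (4, 112, 13, 13) -> Output: (4, 18928)

Answer: (4, 18928)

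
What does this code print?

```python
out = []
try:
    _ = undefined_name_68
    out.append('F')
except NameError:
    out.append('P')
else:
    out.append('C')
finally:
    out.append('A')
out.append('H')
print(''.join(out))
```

Execution trace: 'P' (except NameError) → 'A' (finally) → 'H' (after the try/except). Output: PAH

Answer: PAH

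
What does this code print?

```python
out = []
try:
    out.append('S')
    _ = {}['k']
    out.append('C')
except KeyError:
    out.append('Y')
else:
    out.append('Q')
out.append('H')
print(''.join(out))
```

Execution trace: 'S' (try body) → 'Y' (except KeyError) → 'H' (after the try/except). Output: SYH

Answer: SYH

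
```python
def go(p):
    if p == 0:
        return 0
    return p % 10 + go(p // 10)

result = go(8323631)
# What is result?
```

Sum of digits of 8323631: 1 + 3 + 6 + 3 + 2 + 3 + 8 = 26

Answer: 26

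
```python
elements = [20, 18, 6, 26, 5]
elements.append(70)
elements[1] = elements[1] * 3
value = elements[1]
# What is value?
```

Trace:
`elements = [20, 18, 6, 26, 5]` → elements = [20, 18, 6, 26, 5]
`elements.append(70)` → elements = [20, 18, 6, 26, 5, 70]
`elements[1] = elements[1] * 3` → elements = [20, 54, 6, 26, 5, 70]
`value = elements[1]` → value = 54
So value = 54

Answer: 54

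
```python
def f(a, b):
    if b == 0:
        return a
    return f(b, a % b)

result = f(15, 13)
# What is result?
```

f(15, 13) -> f(13, 2) -> f(2, 1) -> f(1, 0) -> 1

Answer: 1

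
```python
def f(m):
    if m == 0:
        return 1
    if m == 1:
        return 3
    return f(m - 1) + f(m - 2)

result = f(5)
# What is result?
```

Build up from base cases: f(0)=1, f(1)=3, f(2)=4, f(3)=7, f(4)=11, f(5)=18

Answer: 18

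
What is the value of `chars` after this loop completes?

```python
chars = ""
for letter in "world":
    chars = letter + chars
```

Reverse 'world'
`chars` takes the values: "" → "w" → "ow" → "row" → "lrow" → "dlrow"

Answer: "dlrow"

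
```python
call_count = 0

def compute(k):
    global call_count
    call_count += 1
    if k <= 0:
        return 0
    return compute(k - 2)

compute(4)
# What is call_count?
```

Linear recursion stepping by 2: 3 calls from k=4 down to ≤0.

Answer: 3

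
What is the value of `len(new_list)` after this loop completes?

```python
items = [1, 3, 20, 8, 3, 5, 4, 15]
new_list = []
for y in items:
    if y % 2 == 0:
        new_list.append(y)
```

Count even numbers in [1, 3, 20, 8, 3, 5, 4, 15]
`new_list` takes the values: [] → [20] → [20, 8] → [20, 8, 4]
So `len(new_list)` = 3

Answer: 3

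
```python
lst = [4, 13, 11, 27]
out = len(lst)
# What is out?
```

Trace:
`lst = [4, 13, 11, 27]` → lst = [4, 13, 11, 27]
`out = len(lst)` → out = 4
So out = 4

Answer: 4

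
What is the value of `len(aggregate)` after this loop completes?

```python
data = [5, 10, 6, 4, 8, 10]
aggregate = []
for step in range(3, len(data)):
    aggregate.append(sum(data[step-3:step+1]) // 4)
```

Number of 4-element averages
`aggregate` takes the values: [] → [6] → [6, 7] → [6, 7, 7]
So `len(aggregate)` = 3

Answer: 3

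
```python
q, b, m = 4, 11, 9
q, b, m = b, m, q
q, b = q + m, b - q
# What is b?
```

Trace:
`q, b, m = 4, 11, 9` → q = 4; b = 11; m = 9
`q, b, m = b, m, q` → q = 11; b = 9; m = 4
`q, b = q + m, b - q` → q = 15; b = -2
So b = -2

Answer: -2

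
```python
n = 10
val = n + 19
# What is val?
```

Trace:
`n = 10` → n = 10
`val = n + 19` → val = 29
So val = 29

Answer: 29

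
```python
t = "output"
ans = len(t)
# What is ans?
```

Trace:
`t = "output"` → t = 'output'
`ans = len(t)` → ans = 6
So ans = 6

Answer: 6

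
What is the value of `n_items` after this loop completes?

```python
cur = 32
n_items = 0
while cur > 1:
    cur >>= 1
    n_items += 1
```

Count right shifts until 1
`n_items` takes the values: 0 → 1 → 2 → 3 → 4 → 5

Answer: 5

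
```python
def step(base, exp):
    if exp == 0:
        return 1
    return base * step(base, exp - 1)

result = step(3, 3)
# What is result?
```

step(3, 3) = 3 * 3 * 3 = 27

Answer: 27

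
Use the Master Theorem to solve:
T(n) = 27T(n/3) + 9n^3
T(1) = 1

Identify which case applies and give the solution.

a=27, b=3, f(n)=9n^3. log_3(27) = 3. Since c=3 = 3, Case 2 applies: T(n) = Θ(n^log_b(a) · log n) = O(n^3 log n).

Answer: O(n^3 log n) - Case 2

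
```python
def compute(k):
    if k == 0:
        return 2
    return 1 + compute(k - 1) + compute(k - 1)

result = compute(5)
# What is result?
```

compute(k) = 1 + 2·compute(k-1), compute(0)=2. Closed form: (2+1)·2^5 - 1 = 95.

Answer: 95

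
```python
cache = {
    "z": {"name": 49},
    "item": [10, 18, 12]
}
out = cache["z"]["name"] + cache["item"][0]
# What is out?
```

Trace:
`cache = { ...` → cache = {'z': {'name': 49}, 'item': [10, 18, 12]}
`out = cache["z"]["name"] + cache["item"][0]` → out = 59
So out = 59

Answer: 59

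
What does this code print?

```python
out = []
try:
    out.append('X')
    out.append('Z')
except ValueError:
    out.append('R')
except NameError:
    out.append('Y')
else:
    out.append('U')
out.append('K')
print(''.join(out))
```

Execution trace: 'X' (try body) → 'Z' (try body, no exception) → 'U' (else) → 'K' (after the try/except). Output: XZUK

Answer: XZUK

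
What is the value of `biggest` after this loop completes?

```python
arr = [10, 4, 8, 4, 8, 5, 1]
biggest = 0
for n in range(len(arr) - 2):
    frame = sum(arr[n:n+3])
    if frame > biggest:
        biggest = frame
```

Max sum of 3-element window in [10, 4, 8, 4, 8, 5, 1]
`biggest` takes the values: 0 → 22

Answer: 22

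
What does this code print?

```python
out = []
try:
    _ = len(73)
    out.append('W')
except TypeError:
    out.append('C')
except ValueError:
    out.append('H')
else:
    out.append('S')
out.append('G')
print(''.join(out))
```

Execution trace: 'C' (except TypeError) → 'G' (after the try/except). Output: CG

Answer: CG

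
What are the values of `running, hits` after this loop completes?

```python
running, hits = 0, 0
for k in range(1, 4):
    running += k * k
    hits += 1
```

Sum of squares and count
`running, hits` takes the values: (0, 0) → (1, 0) → (1, 1) → (5, 1) → (5, 2) → (14, 2) → (14, 3)

Answer: 14, 3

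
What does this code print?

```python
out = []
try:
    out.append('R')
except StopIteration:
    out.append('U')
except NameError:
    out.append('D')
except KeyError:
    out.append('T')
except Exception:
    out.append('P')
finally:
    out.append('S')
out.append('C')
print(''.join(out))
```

Execution trace: 'R' (try body, no exception) → 'S' (finally) → 'C' (after the try/except). Output: RSC

Answer: RSC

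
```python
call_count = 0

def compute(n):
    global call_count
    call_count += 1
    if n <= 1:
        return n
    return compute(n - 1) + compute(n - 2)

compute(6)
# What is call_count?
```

Calls(n) = 1 + Calls(n-1) + Calls(n-2); Calls(0)=Calls(1)=1. For n=6 this gives 25.

Answer: 25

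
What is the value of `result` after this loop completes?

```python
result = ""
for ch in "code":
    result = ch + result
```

Reverse 'code'
`result` takes the values: "" → "c" → "oc" → "doc" → "edoc"

Answer: "edoc"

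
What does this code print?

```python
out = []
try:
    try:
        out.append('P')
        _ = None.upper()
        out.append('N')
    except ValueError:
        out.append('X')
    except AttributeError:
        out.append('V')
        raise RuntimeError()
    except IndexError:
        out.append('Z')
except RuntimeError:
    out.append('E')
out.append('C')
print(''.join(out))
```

Execution trace: 'P' (inner try body) → 'V' (inner except AttributeError) → 'E' (outer except RuntimeError) → 'C' (after the try/except). Output: PVEC

Answer: PVEC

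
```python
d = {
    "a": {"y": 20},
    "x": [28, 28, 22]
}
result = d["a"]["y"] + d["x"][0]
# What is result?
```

Trace:
`d = { ...` → d = {'a': {'y': 20}, 'x': [28, 28, 22]}
`result = d["a"]["y"] + d["x"][0]` → result = 48
So result = 48

Answer: 48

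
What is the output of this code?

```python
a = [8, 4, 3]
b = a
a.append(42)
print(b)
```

Key concept: basic list aliasing.
Step by step:
`a = [8, 4, 3]` → a = [8, 4, 3]
`b = a` → b = [8, 4, 3] (same object as a)
`a.append(42)` → a = [8, 4, 3, 42] (same object as b); b = [8, 4, 3, 42] (same object as a)
`print(b)` → prints [8, 4, 3, 42]

Answer: [8, 4, 3, 42]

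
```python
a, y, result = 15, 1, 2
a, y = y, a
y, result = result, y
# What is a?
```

Trace:
`a, y, result = 15, 1, 2` → a = 15; y = 1; result = 2
`a, y = y, a` → a = 1; y = 15
`y, result = result, y` → y = 2; result = 15
So a = 1

Answer: 1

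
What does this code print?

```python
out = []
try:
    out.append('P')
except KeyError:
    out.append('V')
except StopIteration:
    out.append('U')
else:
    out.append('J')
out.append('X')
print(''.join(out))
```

Execution trace: 'P' (try body, no exception) → 'J' (else) → 'X' (after the try/except). Output: PJX

Answer: PJX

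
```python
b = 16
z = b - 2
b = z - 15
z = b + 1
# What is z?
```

Trace:
`b = 16` → b = 16
`z = b - 2` → z = 14
`b = z - 15` → b = -1
`z = b + 1` → z = 0
So z = 0

Answer: 0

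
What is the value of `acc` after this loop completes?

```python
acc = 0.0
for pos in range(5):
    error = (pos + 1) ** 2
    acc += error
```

Sum of squared losses 1² + 2² + ... + 5²
`acc` takes the values: 0.0 → 1.0 → 5.0 → 14.0 → 30.0 → 55.0

Answer: 55.0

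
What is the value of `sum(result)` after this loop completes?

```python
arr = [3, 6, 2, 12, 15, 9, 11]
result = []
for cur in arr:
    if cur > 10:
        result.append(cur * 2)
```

Sum of doubled values > 10
`result` takes the values: [] → [24] → [24, 30] → [24, 30, 22]
So `sum(result)` = 76

Answer: 76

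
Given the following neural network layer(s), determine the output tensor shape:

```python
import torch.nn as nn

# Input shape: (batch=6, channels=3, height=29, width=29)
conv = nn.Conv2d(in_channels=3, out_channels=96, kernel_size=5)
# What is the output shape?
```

Input: (6, 3, 29, 29) -> Output: (6, 96, 25, 25)

Answer: (6, 96, 25, 25)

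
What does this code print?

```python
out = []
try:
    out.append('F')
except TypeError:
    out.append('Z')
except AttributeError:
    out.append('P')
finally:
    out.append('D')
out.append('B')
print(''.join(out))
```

Execution trace: 'F' (try body, no exception) → 'D' (finally) → 'B' (after the try/except). Output: FDB

Answer: FDB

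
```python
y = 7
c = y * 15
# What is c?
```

Trace:
`y = 7` → y = 7
`c = y * 15` → c = 105
So c = 105

Answer: 105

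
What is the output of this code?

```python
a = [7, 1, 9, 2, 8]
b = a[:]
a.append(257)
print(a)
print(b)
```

Key concept: slice [:] creates copy.
Step by step:
`a = [7, 1, 9, 2, 8]` → a = [7, 1, 9, 2, 8]
`b = a[:]` → b = [7, 1, 9, 2, 8]
`a.append(257)` → a = [7, 1, 9, 2, 8, 257]
`print(a)` → prints [7, 1, 9, 2, 8, 257]
`print(b)` → prints [7, 1, 9, 2, 8]

Answer:
[7, 1, 9, 2, 8, 257]
[7, 1, 9, 2, 8]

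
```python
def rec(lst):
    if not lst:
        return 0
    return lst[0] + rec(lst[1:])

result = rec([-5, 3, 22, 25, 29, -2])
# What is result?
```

(-5) + 3 + 22 + 25 + 29 + (-2) + 0 = 72

Answer: 72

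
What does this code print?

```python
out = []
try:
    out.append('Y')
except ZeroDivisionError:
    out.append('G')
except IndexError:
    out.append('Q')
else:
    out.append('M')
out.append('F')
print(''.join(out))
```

Execution trace: 'Y' (try body, no exception) → 'M' (else) → 'F' (after the try/except). Output: YMF

Answer: YMF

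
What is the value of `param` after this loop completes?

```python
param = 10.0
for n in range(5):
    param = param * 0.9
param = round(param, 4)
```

Exponential decay: 10.0 * 0.9^5
`param` takes the values: 10.0 → 9.0 → 8.1 → 7.29 → 6.561 → 5.9049

Answer: 5.9049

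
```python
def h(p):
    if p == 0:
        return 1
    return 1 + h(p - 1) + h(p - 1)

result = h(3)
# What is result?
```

h(p) = 1 + 2·h(p-1), h(0)=1. Closed form: (1+1)·2^3 - 1 = 15.

Answer: 15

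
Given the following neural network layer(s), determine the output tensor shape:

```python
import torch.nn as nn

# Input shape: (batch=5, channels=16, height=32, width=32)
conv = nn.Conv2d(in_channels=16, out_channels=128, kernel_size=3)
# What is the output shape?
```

Input: (5, 16, 32, 32) -> Output: (5, 128, 30, 30)

Answer: (5, 128, 30, 30)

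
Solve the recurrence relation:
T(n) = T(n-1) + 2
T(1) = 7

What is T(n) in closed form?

Unrolling: T(n) = T(1) + 2·(n-1) = 7 + 2(n-1) = 2n + 5.

Answer: T(n) = 2n + 5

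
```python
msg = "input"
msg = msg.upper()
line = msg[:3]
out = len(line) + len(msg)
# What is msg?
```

Trace:
`msg = "input"` → msg = 'input'
`msg = msg.upper()` → msg = 'INPUT'
`line = msg[:3]` → line = 'INP'
`out = len(line) + len(msg)` → out = 8
So msg = 'INPUT'

Answer: 'INPUT'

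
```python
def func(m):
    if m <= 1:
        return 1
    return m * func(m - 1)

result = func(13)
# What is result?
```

func(13) = 13 * 12 * 11 * 10 * 9 * 8 * 7 * 6 * 5 * 4 * 3 * 2 * 1 = 6227020800

Answer: 6227020800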